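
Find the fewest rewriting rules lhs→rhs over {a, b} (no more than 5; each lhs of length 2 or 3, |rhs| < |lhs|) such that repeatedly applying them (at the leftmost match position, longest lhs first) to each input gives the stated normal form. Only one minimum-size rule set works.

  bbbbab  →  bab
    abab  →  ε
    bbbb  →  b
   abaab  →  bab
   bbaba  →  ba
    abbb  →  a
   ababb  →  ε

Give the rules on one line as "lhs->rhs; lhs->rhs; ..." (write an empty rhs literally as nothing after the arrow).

aba->b; bb->; bba->; bbb->

  | bbbbab => bab
  | abab => bb => ε
  | bbbb => b
  | abaab => bab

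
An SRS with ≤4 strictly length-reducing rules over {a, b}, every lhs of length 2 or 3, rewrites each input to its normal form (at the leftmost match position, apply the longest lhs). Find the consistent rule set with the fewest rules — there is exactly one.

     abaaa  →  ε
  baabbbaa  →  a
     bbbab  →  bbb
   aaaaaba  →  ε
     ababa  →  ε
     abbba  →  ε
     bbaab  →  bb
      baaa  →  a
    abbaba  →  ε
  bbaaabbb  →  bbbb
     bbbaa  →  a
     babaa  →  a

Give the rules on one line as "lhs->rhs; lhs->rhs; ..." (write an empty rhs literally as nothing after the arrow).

  | abaaa => abaa => aba => aa => ε
  | baabbbaa => babbbaa => bbbaa => bbba => bba => ba => a
  | bbbab => bbb
  | aaaaaba => aaaba => aba => aa => ε

aa->; ba->a; baa->ba; bab->b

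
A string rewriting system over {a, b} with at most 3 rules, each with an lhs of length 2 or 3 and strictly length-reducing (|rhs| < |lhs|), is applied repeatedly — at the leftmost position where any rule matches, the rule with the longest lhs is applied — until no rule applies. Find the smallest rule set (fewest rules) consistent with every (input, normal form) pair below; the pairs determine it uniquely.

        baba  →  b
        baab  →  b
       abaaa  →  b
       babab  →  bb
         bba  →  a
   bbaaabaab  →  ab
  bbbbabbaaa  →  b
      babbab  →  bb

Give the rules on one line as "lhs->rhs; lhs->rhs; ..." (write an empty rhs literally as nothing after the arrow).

  | baba => aba => aa => b
  | baab => b
  | abaaa => aa => b
  | babab => abab => aab => bb

aa->b; ba->a; baa->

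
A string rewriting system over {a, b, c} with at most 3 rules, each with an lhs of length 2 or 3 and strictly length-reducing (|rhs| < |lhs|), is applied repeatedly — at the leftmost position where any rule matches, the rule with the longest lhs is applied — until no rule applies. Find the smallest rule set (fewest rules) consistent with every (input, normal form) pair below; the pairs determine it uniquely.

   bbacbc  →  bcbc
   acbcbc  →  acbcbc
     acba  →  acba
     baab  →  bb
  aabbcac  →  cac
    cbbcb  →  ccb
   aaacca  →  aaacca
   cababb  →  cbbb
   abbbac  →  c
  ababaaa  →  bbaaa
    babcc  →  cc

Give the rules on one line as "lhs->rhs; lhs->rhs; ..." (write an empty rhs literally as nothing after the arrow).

  | bbacbc => bcbc
  | acbcbc
  | acba
  | baab => bab => bb

ab->b; bac->c; bbc->c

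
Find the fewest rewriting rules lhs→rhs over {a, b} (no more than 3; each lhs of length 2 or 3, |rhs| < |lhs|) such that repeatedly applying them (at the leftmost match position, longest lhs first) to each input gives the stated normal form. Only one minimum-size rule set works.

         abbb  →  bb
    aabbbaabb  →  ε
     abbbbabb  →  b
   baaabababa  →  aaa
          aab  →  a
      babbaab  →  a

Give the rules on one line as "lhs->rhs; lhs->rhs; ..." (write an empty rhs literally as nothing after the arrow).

  | abbb => bb
  | aabbbaabb => abbaabb => baabb => aabb => ab => ε
  | abbbbabb => bbbabb => bbabb => babb => abb => b
  | baaabababa => aaabababa => aaababa => aaaba => aaa

ab->; ba->a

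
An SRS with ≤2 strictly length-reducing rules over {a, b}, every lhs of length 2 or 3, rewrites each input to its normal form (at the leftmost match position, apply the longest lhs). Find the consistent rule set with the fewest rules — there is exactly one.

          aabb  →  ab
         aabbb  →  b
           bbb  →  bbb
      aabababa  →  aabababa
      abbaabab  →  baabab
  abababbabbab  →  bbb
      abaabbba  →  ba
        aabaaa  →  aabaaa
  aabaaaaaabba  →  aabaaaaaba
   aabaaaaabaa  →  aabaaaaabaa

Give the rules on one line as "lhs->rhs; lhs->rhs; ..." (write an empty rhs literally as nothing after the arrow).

  | aabb => ab
  | aabbb => abb => b
  | bbb
  | aabababa

abb->b; bba->bb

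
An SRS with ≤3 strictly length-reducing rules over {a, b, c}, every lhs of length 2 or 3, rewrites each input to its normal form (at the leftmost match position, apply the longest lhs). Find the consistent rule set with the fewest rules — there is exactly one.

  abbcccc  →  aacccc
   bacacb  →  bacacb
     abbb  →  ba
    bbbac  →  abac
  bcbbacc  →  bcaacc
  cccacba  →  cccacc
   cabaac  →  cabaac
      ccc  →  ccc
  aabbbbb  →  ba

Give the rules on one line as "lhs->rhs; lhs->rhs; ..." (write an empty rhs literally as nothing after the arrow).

  | abbcccc => aacccc
  | bacacb
  | abbb => aab => ba
  | bbbac => abac

aab->ba; bb->a; cba->cc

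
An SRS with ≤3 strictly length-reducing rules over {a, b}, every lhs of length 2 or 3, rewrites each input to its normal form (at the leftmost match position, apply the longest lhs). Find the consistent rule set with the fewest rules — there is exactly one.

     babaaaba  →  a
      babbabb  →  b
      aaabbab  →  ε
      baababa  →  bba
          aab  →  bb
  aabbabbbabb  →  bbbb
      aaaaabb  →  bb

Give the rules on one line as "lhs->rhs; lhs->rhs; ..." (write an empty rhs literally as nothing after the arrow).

aa->b; bab->

  | babaaaba => aaaba => baba => a
  | babbabb => babb => b
  | aaabbab => babbab => bab => ε
  | baababa => bbbaba => bba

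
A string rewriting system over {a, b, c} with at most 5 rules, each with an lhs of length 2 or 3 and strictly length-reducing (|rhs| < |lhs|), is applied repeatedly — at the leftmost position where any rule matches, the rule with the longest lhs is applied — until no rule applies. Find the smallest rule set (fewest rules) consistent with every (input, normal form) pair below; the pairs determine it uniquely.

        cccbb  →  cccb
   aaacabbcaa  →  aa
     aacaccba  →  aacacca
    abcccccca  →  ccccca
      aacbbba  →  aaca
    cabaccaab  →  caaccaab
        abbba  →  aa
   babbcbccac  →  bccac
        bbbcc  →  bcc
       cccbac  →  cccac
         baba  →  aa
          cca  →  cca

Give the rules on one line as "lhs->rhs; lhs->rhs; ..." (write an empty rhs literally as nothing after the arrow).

aaa->ab; abc->; ba->a; bb->b

  | cccbb => cccb
  | aaacabbcaa => abcabbcaa => abbcaa => abcaa => aa
  | aacaccba => aacacca
  | abcccccca => ccccca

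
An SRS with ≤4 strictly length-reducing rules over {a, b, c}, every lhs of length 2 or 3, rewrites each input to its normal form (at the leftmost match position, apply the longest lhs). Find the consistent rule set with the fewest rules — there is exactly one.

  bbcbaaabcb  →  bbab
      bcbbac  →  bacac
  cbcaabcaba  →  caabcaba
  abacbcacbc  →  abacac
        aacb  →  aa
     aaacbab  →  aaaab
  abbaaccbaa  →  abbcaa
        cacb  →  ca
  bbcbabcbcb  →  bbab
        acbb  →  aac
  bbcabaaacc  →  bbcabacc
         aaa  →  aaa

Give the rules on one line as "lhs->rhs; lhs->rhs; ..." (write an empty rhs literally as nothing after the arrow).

  | bbcbaaabcb => bbaaabcb => bbabcb => bbab
  | bcbbac => bacac
  | cbcaabcaba => caabcaba
  | abacbcacbc => abacacbc => abacac

baa->b; cb->; cbb->ac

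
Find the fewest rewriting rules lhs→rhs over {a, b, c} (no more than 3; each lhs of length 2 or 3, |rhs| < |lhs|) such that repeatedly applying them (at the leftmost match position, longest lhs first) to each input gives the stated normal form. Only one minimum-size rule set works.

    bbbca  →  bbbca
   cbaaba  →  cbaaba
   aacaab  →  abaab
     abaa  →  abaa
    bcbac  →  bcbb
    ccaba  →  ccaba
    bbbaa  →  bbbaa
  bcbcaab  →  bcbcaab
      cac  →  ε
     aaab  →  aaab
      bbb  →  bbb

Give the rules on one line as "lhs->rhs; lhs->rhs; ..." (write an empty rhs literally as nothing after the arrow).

ac->b; cac->

  | bbbca
  | cbaaba
  | aacaab => abaab
  | abaa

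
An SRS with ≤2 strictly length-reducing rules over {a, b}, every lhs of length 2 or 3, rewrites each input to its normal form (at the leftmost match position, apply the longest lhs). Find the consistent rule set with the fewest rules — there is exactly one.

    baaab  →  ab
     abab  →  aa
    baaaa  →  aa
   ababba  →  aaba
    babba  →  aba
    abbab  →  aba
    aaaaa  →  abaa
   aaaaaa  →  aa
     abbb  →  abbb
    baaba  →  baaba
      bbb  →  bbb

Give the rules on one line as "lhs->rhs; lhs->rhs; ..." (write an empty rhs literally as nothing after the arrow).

aaa->ab; bab->a

  | baaab => babb => ab
  | abab => aa
  | baaaa => baba => aa
  | ababba => aaba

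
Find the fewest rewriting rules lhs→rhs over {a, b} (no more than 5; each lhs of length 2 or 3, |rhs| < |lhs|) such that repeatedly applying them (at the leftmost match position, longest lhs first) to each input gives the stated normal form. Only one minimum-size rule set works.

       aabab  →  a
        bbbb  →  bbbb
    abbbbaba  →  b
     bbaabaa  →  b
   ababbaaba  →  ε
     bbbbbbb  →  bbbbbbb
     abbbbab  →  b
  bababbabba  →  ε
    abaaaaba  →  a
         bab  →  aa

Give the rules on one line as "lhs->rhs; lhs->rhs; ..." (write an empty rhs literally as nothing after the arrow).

  | aabab => aaaa => a
  | bbbb
  | abbbbaba => bbaba => baaa => baa => ba => b
  | bbaabaa => bbabaa => baaaa => baaa => baa => ba => b

aaa->; abb->; ba->b; bab->aa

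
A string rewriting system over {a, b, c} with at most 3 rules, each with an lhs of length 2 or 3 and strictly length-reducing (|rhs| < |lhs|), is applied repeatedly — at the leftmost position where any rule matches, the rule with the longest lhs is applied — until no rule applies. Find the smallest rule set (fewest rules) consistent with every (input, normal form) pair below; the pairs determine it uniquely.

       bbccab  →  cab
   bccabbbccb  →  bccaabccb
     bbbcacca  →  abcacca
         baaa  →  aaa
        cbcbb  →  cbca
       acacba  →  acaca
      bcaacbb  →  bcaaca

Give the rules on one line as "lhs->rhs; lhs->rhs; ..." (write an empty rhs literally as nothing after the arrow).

  | bbccab => cab
  | bccabbbccb => bccaabccb
  | bbbcacca => abcacca
  | baaa => aaa

ba->a; bb->a; bbc->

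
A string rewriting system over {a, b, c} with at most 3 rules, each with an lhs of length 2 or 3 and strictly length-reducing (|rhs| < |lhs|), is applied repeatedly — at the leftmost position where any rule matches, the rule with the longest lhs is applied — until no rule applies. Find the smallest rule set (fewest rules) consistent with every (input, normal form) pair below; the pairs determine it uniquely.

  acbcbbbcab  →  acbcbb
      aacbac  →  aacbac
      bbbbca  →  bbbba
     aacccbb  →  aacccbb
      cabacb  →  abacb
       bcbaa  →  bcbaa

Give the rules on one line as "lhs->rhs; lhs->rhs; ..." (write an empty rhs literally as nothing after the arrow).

  | acbcbbbcab => acbcbbbab => acbcbb
  | aacbac
  | bbbbca => bbbba
  | aacccbb

bab->; ca->a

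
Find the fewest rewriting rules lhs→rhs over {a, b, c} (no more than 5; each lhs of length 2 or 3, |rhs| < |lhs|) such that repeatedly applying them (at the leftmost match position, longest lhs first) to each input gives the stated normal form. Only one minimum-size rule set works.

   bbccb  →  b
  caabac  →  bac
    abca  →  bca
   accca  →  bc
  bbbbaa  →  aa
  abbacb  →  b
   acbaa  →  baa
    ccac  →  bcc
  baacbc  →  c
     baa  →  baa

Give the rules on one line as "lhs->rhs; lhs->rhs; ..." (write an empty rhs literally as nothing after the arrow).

ab->b; bb->; cb->b; cca->bc

  | bbccb => ccb => cb => b
  | caabac => cabac => cbac => bac
  | abca => bca
  | accca => acbc => abc => bc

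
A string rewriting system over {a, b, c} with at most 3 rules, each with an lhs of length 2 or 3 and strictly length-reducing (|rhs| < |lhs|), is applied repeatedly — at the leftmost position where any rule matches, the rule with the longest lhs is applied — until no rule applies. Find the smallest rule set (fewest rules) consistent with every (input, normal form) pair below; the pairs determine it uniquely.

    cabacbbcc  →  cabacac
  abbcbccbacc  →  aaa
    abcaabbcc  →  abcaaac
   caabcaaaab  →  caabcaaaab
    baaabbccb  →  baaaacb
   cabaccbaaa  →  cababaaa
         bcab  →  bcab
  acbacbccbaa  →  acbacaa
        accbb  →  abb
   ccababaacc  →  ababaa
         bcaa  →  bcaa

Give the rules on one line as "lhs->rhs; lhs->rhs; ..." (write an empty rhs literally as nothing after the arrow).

  | cabacbbcc => cabacac
  | abbcbccbacc => aabccbacc => aabbacc => aaacc => aaa
  | abcaabbcc => abcaaac
  | caabcaaaab

bba->a; bbc->a; cc->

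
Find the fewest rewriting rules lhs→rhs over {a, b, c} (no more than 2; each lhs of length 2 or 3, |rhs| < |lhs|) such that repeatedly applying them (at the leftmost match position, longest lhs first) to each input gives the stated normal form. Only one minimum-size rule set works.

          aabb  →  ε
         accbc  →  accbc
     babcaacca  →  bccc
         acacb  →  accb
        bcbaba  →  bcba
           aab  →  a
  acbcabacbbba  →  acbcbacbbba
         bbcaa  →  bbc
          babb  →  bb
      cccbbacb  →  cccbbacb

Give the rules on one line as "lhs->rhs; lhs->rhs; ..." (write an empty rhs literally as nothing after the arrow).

ab->; ca->c

  | aabb => ab => ε
  | accbc
  | babcaacca => bcaacca => bcacca => bccca => bccc
  | acacb => accb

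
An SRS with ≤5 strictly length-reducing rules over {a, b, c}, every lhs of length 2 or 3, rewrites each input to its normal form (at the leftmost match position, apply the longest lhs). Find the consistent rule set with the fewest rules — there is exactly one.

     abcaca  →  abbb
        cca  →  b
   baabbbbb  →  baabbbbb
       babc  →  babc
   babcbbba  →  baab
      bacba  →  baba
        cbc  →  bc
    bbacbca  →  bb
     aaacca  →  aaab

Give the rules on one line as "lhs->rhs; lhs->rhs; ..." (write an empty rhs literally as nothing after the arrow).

bba->; bcb->ab; ca->b; cb->b

  | abcaca => abbca => abbb
  | cca => cb => b
  | baabbbbb
  | babc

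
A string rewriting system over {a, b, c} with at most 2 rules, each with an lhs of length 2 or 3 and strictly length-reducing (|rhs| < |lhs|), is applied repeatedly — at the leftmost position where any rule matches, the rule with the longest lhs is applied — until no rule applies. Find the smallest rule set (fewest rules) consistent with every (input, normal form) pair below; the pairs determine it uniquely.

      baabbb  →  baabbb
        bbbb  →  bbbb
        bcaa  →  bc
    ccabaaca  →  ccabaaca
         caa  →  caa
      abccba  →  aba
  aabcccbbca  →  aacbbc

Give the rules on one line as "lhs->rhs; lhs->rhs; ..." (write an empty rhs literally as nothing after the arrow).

  | baabbb
  | bbbb
  | bcaa => bca => bc
  | ccabaaca

bca->bc; bcc->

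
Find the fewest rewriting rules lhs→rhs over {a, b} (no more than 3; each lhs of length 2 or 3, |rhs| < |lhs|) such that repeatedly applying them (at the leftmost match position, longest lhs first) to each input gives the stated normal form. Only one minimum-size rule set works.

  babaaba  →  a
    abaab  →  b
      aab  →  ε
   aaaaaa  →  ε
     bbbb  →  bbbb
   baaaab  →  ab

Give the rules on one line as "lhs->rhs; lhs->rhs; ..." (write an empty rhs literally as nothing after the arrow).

  | babaaba => abaaba => aaaba => ba => a
  | abaab => aaab => b
  | aab => ε
  | aaaaaa => aaa => ε

aaa->; aab->; ba->a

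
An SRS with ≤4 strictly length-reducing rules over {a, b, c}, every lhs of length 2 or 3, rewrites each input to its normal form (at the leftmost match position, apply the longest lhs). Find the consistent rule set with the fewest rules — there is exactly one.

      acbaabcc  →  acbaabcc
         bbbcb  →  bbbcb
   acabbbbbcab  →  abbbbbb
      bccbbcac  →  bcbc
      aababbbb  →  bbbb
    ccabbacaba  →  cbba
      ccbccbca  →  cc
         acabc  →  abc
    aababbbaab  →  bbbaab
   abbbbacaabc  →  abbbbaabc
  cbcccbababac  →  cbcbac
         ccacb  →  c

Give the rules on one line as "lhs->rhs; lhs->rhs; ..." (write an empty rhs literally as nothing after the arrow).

aba->ba; bab->b; ca->; ccb->c

  | acbaabcc
  | bbbcb
  | acabbbbbcab => abbbbbcab => abbbbbb
  | bccbbcac => bcbcac => bcbc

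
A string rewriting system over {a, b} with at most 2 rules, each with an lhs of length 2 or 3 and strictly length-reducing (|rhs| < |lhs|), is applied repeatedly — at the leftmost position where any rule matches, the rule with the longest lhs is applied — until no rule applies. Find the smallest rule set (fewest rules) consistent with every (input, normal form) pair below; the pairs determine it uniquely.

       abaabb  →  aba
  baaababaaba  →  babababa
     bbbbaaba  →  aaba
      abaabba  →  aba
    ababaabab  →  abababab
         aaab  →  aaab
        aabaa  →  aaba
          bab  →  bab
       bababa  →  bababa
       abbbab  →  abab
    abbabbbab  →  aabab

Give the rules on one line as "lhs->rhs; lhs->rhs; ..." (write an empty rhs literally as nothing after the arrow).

baa->ba; bb->

  | abaabb => ababb => aba
  | baaababaaba => baababaaba => bababaaba => babababa
  | bbbbaaba => bbaaba => aaba
  | abaabba => ababba => abaa => aba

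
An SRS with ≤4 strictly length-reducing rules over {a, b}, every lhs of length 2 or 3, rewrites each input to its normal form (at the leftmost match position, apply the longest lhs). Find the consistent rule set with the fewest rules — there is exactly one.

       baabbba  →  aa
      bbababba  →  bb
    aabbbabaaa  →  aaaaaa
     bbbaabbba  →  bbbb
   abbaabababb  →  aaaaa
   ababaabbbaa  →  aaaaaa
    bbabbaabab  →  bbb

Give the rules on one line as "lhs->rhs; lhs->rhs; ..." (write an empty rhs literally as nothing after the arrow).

ab->a; ba->; baa->ab

  | baabbba => abbbba => abbba => abba => aba => aa
  | bbababba => bbabba => bbba => bb
  | aabbbabaaa => aabbabaaa => aababaaa => aaabaaa => aaaaaa
  | bbbaabbba => bbabbbba => bbbbba => bbbb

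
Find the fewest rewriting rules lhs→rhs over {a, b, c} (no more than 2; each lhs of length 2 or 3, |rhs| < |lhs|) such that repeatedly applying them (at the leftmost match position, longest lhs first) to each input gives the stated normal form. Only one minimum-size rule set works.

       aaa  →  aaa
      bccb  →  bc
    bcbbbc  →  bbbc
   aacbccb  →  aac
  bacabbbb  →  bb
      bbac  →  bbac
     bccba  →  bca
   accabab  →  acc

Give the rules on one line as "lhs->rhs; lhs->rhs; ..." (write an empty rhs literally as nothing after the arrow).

  | aaa
  | bccb => bc
  | bcbbbc => bbbc
  | aacbccb => aaccb => aac

ab->; cb->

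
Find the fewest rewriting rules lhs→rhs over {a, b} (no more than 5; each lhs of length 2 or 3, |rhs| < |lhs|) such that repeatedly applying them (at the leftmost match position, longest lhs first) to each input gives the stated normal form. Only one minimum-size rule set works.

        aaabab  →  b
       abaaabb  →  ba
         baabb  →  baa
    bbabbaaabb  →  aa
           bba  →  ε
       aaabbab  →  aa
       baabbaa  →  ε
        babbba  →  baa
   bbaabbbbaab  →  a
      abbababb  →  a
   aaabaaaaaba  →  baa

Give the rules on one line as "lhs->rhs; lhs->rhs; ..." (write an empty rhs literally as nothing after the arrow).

  | aaabab => bbab => b
  | abaaabb => aaaabb => babb => bab => ba
  | baabb => baab => baa
  | bbabbaaabb => bbaaabb => aabb => aab => aa

aaa->b; ab->a; bb->a; bba->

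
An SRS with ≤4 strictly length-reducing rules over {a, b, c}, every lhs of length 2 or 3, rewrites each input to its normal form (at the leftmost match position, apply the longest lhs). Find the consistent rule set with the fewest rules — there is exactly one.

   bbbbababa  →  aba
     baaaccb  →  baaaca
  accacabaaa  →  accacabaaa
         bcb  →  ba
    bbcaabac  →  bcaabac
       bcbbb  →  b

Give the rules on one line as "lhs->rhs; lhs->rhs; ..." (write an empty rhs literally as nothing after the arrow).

bab->; bb->b; cb->a

  | bbbbababa => bbbababa => bbababa => bababa => aba
  | baaaccb => baaaca
  | accacabaaa
  | bcb => ba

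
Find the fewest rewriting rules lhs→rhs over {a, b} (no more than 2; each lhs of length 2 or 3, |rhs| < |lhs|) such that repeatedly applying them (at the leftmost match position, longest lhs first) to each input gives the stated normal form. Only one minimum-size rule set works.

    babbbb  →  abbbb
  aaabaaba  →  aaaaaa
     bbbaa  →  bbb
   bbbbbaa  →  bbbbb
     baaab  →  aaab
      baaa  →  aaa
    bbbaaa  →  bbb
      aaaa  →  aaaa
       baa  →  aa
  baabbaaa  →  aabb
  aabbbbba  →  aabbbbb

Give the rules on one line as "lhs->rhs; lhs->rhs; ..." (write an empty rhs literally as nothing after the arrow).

ba->a; bba->bb

  | babbbb => abbbb
  | aaabaaba => aaaaaba => aaaaaa
  | bbbaa => bbba => bbb
  | bbbbbaa => bbbbba => bbbbb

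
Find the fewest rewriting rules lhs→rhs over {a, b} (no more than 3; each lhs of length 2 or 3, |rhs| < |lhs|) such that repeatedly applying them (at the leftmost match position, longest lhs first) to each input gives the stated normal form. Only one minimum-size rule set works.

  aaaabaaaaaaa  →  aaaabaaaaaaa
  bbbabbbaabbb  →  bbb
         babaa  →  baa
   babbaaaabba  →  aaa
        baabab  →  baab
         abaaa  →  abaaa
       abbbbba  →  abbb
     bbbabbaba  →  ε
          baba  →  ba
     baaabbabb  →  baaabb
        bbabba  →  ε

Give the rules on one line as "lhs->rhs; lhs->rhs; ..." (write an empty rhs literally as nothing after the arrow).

bab->b; bba->

  | aaaabaaaaaaa
  | bbbabbbaabbb => bbbbaabbb => bbabbb => bbb
  | babaa => baa
  | babbaaaabba => bbaaaabba => aaabba => aaa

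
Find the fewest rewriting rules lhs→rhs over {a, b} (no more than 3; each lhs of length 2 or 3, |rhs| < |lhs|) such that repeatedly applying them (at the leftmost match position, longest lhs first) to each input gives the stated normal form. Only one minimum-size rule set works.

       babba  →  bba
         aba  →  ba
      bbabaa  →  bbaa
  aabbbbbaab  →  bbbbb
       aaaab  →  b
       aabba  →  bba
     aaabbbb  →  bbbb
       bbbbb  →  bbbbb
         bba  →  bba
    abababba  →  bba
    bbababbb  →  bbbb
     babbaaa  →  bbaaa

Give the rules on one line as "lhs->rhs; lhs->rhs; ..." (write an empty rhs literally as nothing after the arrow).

ab->b; bab->b

  | babba => bba
  | aba => ba
  | bbabaa => bbaa
  | aabbbbbaab => abbbbbaab => bbbbbaab => bbbbbab => bbbbb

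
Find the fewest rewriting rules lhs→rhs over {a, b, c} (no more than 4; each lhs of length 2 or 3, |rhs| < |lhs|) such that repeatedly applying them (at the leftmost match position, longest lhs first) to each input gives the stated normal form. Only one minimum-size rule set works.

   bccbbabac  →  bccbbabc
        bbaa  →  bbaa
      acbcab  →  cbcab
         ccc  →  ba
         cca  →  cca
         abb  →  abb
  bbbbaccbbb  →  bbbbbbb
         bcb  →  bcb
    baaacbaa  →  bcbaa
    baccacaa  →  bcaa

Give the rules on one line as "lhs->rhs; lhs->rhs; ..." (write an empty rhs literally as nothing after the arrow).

  | bccbbabac => bccbbabc
  | bbaa
  | acbcab => cbcab
  | ccc => ba

ac->c; acc->; ccc->ba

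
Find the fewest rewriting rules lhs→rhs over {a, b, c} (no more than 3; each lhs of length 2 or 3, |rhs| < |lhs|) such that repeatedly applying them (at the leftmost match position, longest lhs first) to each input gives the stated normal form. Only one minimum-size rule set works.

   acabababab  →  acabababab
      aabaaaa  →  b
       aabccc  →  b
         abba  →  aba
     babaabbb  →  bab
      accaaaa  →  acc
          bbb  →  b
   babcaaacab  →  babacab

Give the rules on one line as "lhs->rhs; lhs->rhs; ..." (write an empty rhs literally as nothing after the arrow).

  | acabababab
  | aabaaaa => baaaa => baa => b
  | aabccc => bccc => bcc => bc => b
  | abba => aba

aa->; bb->b; bc->b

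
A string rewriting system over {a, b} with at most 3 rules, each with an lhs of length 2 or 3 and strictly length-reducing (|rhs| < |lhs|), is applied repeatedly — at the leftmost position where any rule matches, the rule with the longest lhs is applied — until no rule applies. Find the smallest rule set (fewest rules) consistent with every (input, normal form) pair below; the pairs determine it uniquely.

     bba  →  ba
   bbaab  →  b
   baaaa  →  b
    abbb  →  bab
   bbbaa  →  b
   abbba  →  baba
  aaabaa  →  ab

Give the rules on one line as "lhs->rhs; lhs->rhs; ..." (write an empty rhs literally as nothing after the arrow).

  | bba => ba
  | bbaab => baab => bb => b
  | baaaa => baa => b
  | abbb => bab

aa->; abb->ba; bb->b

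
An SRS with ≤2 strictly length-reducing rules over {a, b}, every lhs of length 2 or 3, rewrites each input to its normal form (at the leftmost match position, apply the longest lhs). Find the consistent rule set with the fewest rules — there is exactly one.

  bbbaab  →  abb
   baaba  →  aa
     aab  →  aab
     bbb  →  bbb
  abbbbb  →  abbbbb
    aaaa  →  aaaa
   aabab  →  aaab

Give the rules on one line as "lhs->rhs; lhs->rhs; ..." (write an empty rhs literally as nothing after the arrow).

  | bbbaab => bbabb => babb => abb
  | baaba => abba => aba => aa
  | aab
  | bbb

ba->a; baa->ab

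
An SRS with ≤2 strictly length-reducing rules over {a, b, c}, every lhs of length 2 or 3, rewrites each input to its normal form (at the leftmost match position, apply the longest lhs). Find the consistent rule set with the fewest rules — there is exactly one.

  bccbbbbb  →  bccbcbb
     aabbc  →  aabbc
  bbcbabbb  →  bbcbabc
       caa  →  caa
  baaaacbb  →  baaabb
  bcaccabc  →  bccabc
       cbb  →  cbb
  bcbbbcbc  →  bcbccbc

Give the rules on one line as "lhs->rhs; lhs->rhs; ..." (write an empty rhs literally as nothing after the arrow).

ac->; bbb->bc

  | bccbbbbb => bccbcbb
  | aabbc
  | bbcbabbb => bbcbabc
  | caa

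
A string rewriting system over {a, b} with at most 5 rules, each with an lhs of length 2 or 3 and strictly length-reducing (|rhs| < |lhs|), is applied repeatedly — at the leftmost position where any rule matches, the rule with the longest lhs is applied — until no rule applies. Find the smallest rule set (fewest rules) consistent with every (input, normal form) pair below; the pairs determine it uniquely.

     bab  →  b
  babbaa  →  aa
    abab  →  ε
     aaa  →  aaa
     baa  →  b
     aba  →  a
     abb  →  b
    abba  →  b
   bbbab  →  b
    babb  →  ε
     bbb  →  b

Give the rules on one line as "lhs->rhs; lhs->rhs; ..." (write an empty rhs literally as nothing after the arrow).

ab->; ba->b; bab->b; bb->

  | bab => b
  | babbaa => bbaa => aa
  | abab => ab => ε
  | aaa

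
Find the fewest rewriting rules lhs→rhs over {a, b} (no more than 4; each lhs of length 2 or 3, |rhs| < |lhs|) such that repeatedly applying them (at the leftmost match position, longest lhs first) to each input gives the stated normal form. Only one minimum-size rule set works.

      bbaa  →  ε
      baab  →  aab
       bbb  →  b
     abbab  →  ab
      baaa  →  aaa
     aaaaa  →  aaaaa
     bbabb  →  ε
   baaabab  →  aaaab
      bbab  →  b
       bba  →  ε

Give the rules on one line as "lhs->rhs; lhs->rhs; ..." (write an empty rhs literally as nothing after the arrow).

  | bbaa => bba => bb => ε
  | baab => aab
  | bbb => b
  | abbab => abbb => ab

ba->a; bb->; bba->bb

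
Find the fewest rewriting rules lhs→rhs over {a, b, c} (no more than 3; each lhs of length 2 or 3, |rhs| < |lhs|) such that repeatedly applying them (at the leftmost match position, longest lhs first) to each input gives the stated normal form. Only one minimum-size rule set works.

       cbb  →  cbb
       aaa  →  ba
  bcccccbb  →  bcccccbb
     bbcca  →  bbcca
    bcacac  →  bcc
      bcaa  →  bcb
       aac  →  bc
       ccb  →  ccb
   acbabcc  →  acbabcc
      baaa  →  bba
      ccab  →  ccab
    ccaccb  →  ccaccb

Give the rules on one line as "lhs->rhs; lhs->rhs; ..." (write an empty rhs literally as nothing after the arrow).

  | cbb
  | aaa => ba
  | bcccccbb
  | bbcca

aa->b; aca->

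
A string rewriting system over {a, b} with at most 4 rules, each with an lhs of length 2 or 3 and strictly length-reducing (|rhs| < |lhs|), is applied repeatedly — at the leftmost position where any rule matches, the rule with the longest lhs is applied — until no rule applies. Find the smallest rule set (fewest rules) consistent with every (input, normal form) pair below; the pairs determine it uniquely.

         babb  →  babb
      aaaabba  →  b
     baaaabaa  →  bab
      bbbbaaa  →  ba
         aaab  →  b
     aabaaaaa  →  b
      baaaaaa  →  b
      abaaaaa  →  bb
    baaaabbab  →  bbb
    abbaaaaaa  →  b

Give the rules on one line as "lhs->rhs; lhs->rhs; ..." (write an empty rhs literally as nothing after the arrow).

aa->; aaa->; aba->bb; bba->ab

  | babb
  | aaaabba => abba => aab => b
  | baaaabaa => babaa => bbba => bab
  | bbbbaaa => bbabaa => abbaa => aaba => ba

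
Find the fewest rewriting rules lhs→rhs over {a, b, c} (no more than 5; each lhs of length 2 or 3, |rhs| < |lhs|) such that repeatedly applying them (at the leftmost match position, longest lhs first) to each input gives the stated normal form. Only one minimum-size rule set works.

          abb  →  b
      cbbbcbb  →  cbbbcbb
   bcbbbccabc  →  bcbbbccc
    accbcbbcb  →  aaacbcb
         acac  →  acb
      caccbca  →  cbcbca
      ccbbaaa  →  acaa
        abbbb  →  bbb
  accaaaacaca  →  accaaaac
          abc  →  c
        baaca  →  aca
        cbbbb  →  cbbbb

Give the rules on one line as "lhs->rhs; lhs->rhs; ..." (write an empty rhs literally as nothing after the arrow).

ab->; ba->; cac->cb; ccb->ac

  | abb => b
  | cbbbcbb
  | bcbbbccabc => bcbbbccc
  | accbcbbcb => aaccbbcb => aaacbcb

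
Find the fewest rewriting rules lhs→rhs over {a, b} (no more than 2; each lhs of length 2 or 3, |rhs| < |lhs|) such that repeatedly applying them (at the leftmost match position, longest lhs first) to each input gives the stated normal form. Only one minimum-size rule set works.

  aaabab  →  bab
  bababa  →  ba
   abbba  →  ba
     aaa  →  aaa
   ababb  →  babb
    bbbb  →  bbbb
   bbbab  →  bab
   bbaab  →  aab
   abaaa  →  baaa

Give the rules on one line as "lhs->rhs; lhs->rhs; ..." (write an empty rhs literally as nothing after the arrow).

aba->ba; bba->a

  | aaabab => aabab => abab => bab
  | bababa => bbaba => aba => ba
  | abbba => aba => ba
  | aaa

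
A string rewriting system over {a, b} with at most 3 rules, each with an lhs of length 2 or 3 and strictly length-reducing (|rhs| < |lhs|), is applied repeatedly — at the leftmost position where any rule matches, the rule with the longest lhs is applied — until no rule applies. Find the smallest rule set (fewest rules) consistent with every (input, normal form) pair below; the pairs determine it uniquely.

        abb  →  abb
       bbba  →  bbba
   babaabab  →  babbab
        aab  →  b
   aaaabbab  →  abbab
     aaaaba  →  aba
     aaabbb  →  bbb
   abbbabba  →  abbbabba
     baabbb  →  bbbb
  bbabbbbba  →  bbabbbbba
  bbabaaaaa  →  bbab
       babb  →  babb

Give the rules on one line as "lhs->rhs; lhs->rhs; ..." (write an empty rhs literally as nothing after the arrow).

aa->; aaa->

  | abb
  | bbba
  | babaabab => babbab
  | aab => b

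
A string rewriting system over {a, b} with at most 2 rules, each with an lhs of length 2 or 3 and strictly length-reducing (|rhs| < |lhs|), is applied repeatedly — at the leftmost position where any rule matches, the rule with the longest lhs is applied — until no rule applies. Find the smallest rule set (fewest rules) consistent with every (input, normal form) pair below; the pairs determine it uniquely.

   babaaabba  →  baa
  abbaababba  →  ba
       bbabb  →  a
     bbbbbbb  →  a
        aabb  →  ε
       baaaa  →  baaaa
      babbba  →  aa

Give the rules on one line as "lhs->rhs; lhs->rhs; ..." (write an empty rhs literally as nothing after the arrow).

ab->; bbb->a

  | babaaabba => baaabba => baaba => baa
  | abbaababba => baababba => baabba => baba => ba
  | bbabb => bbb => a
  | bbbbbbb => abbbb => bbb => a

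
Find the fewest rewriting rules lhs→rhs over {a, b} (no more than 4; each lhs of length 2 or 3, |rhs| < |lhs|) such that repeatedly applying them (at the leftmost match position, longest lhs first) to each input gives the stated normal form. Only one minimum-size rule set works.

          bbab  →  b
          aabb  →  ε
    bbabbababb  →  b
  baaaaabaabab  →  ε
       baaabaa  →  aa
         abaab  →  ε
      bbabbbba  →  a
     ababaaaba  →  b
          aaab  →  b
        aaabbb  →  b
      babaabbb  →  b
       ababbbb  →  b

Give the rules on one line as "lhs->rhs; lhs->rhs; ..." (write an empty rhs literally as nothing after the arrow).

ab->b; ba->b; bb->

  | bbab => ab => b
  | aabb => abb => bb => ε
  | bbabbababb => abbababb => bbababb => ababb => babb => bbb => b
  | baaaaabaabab => baaaabaabab => baaabaabab => baabaabab => babaabab => bbaabab => aabab => abab => bab => bb => ε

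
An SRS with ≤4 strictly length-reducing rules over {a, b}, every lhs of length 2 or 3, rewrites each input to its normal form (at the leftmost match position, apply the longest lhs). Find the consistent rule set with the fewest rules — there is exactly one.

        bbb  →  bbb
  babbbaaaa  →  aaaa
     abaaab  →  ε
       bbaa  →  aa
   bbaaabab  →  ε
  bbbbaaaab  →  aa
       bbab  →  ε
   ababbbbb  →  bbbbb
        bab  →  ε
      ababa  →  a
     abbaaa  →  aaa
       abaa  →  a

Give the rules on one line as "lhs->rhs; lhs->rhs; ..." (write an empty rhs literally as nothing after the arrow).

  | bbb
  | babbbaaaa => abbbaaaa => bbaaaa => baaaa => aaaa
  | abaaab => aab => ε
  | bbaa => baa => aa

aab->; ab->; aba->; ba->a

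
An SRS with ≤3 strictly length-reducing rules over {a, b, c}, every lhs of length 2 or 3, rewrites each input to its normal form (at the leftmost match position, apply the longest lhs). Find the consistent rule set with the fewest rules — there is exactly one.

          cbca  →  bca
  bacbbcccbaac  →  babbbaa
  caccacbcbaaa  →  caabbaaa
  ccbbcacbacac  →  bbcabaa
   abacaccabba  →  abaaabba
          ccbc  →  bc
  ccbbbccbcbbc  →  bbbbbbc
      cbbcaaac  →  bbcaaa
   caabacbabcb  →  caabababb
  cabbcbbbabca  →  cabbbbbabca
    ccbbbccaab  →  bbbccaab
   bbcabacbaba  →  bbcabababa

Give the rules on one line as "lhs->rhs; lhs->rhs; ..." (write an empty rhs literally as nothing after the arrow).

ac->a; cb->b

  | cbca => bca
  | bacbbcccbaac => babbcccbaac => babbccbaac => babbcbaac => babbbaac => babbbaa
  | caccacbcbaaa => cacacbcbaaa => caacbcbaaa => caabcbaaa => caabbaaa
  | ccbbcacbacac => cbbcacbacac => bbcacbacac => bbcabacac => bbcabaac => bbcabaa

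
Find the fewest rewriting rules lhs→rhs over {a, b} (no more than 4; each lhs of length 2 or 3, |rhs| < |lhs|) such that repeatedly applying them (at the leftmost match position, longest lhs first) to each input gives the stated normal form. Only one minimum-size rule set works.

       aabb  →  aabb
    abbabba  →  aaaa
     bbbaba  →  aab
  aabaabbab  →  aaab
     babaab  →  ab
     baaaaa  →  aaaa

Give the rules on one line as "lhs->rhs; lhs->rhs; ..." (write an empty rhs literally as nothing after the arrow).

  | aabb
  | abbabba => abbba => aaaa
  | bbbaba => aaaba => aab
  | aabaabbab => ababbab => bbbab => aaab

aba->b; ba->; bbb->aa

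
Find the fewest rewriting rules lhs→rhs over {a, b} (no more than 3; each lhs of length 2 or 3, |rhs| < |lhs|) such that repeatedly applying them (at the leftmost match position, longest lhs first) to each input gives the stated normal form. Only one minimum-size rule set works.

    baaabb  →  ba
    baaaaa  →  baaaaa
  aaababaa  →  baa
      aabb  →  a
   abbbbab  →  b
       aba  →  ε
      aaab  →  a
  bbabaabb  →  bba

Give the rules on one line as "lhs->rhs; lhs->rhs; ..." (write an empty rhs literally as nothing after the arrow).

  | baaabb => baabb => babb => bab => ba
  | baaaaa
  | aaababaa => aababaa => ababaa => baa
  | aabb => abb => ab => a

aab->ab; ab->a; aba->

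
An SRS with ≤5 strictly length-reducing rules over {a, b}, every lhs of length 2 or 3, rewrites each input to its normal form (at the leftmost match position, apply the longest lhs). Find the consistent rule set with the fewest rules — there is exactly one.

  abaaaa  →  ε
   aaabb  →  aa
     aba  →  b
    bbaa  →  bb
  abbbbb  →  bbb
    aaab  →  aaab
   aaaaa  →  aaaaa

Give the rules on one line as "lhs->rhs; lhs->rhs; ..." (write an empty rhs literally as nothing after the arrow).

  | abaaaa => baaa => ba => ε
  | aaabb => aa
  | aba => b
  | bbaa => bb

aba->b; abb->; ba->; baa->b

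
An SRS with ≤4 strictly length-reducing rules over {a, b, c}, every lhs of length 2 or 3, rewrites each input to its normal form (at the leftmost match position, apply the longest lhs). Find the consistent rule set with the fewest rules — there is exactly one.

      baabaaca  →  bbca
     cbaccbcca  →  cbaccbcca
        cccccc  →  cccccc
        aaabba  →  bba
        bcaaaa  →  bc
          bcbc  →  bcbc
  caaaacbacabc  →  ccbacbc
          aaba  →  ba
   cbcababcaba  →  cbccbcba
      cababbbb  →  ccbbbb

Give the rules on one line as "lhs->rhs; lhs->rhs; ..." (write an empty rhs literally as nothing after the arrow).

aa->; ab->b; bab->cb

  | baabaaca => bbaaca => bbca
  | cbaccbcca
  | cccccc
  | aaabba => abba => bba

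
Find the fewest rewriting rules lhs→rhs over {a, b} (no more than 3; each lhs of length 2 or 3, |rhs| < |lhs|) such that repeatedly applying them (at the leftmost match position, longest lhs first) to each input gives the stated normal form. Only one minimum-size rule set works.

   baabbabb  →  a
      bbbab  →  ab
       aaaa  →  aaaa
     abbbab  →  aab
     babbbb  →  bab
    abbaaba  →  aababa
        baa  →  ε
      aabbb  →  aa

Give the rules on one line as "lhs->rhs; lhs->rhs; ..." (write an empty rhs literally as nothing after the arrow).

baa->; bba->ab; bbb->

  | baabbabb => bbabb => abbb => a
  | bbbab => ab
  | aaaa
  | abbbab => aab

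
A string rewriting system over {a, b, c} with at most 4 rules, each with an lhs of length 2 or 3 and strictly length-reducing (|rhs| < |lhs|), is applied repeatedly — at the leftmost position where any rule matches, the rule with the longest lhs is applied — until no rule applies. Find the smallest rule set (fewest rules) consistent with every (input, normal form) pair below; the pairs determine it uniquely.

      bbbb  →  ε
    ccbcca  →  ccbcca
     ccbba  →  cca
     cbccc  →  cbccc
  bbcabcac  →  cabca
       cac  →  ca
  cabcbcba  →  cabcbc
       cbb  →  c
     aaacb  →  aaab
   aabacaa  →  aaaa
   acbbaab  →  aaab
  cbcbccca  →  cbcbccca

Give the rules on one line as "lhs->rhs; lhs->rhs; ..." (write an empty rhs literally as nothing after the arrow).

  | bbbb => bb => ε
  | ccbcca
  | ccbba => cca
  | cbccc

ac->a; ba->; bb->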